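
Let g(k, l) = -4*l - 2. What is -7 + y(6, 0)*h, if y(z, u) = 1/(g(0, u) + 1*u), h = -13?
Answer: -½ ≈ -0.50000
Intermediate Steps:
g(k, l) = -2 - 4*l
y(z, u) = 1/(-2 - 3*u) (y(z, u) = 1/((-2 - 4*u) + 1*u) = 1/((-2 - 4*u) + u) = 1/(-2 - 3*u))
-7 + y(6, 0)*h = -7 - 1/(2 + 3*0)*(-13) = -7 - 1/(2 + 0)*(-13) = -7 - 1/2*(-13) = -7 - 1*½*(-13) = -7 - ½*(-13) = -7 + 13/2 = -½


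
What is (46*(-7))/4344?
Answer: -161/2172 ≈ -0.074125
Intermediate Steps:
(46*(-7))/4344 = -322*1/4344 = -161/2172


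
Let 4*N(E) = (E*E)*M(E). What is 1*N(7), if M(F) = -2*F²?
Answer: -2401/2 ≈ -1200.5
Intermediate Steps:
N(E) = -E⁴/2 (N(E) = ((E*E)*(-2*E²))/4 = (E²*(-2*E²))/4 = (-2*E⁴)/4 = -E⁴/2)
1*N(7) = 1*(-½*7⁴) = 1*(-½*2401) = 1*(-2401/2) = -2401/2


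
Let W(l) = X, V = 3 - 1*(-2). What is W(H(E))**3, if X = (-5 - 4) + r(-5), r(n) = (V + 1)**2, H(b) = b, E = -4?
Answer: 19683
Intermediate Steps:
V = 5 (V = 3 + 2 = 5)
r(n) = 36 (r(n) = (5 + 1)**2 = 6**2 = 36)
X = 27 (X = (-5 - 4) + 36 = -9 + 36 = 27)
W(l) = 27
W(H(E))**3 = 27**3 = 19683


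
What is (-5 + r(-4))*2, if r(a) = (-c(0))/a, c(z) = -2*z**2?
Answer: -10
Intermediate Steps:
r(a) = 0 (r(a) = (-(-2)*0**2)/a = (-(-2)*0)/a = (-1*0)/a = 0/a = 0)
(-5 + r(-4))*2 = (-5 + 0)*2 = -5*2 = -10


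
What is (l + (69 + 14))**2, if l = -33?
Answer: 2500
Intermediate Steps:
(l + (69 + 14))**2 = (-33 + (69 + 14))**2 = (-33 + 83)**2 = 50**2 = 2500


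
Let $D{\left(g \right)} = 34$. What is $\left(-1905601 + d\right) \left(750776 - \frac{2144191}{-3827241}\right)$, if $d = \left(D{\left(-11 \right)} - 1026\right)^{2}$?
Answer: $- \frac{294216336300564351}{425249} \approx -6.9187 \cdot 10^{11}$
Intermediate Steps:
$d = 984064$ ($d = \left(34 - 1026\right)^{2} = \left(-992\right)^{2} = 984064$)
$\left(-1905601 + d\right) \left(750776 - \frac{2144191}{-3827241}\right) = \left(-1905601 + 984064\right) \left(750776 - \frac{2144191}{-3827241}\right) = - 921537 \left(750776 - - \frac{2144191}{3827241}\right) = - 921537 \left(750776 + \frac{2144191}{3827241}\right) = \left(-921537\right) \frac{2873402833207}{3827241} = - \frac{294216336300564351}{425249}$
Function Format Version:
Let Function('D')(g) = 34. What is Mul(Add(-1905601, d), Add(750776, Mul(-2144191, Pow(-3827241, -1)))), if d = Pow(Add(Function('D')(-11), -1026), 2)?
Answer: Rational(-294216336300564351, 425249) ≈ -6.9187e+11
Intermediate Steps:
d = 984064 (d = Pow(Add(34, -1026), 2) = Pow(-992, 2) = 984064)
Mul(Add(-1905601, d), Add(750776, Mul(-2144191, Pow(-3827241, -1)))) = Mul(Add(-1905601, 984064), Add(750776, Mul(-2144191, Pow(-3827241, -1)))) = Mul(-921537, Add(750776, Mul(-2144191, Rational(-1, 3827241)))) = Mul(-921537, Add(750776, Rational(2144191, 3827241))) = Mul(-921537, Rational(2873402833207, 3827241)) = Rational(-294216336300564351, 425249)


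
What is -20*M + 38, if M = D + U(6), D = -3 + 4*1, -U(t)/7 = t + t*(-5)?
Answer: -3342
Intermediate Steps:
U(t) = 28*t (U(t) = -7*(t + t*(-5)) = -7*(t - 5*t) = -(-28)*t = 28*t)
D = 1 (D = -3 + 4 = 1)
M = 169 (M = 1 + 28*6 = 1 + 168 = 169)
-20*M + 38 = -20*169 + 38 = -3380 + 38 = -3342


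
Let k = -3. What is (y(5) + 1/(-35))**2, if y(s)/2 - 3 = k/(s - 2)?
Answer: 19321/1225 ≈ 15.772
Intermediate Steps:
y(s) = 6 - 6/(-2 + s) (y(s) = 6 + 2*(-3/(s - 2)) = 6 + 2*(-3/(-2 + s)) = 6 - 6/(-2 + s))
(y(5) + 1/(-35))**2 = (6*(-3 + 5)/(-2 + 5) + 1/(-35))**2 = (6*2/3 - 1/35)**2 = (6*(1/3)*2 - 1/35)**2 = (4 - 1/35)**2 = (139/35)**2 = 19321/1225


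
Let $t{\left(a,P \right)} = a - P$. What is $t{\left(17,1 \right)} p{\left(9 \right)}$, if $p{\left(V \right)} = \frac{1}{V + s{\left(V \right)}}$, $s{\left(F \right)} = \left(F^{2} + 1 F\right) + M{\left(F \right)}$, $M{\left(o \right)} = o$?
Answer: $\frac{4}{27} \approx 0.14815$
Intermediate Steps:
$s{\left(F \right)} = F^{2} + 2 F$ ($s{\left(F \right)} = \left(F^{2} + 1 F\right) + F = \left(F^{2} + F\right) + F = \left(F + F^{2}\right) + F = F^{2} + 2 F$)
$p{\left(V \right)} = \frac{1}{V + V \left(2 + V\right)}$
$t{\left(17,1 \right)} p{\left(9 \right)} = \left(17 - 1\right) \frac{1}{9 \left(3 + 9\right)} = \left(17 - 1\right) \frac{1}{9 \cdot 12} = 16 \cdot \frac{1}{9} \cdot \frac{1}{12} = 16 \cdot \frac{1}{108} = \frac{4}{27}$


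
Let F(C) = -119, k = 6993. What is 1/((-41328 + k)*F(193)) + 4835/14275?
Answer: 790206862/2333028915 ≈ 0.33870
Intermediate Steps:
1/((-41328 + k)*F(193)) + 4835/14275 = 1/((-41328 + 6993)*(-119)) + 4835/14275 = -1/119/(-34335) + 4835*(1/14275) = -1/34335*(-1/119) + 967/2855 = 1/4085865 + 967/2855 = 790206862/2333028915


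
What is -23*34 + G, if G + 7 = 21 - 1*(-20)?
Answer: -748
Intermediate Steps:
G = 34 (G = -7 + (21 - 1*(-20)) = -7 + (21 + 20) = -7 + 41 = 34)
-23*34 + G = -23*34 + 34 = -782 + 34 = -748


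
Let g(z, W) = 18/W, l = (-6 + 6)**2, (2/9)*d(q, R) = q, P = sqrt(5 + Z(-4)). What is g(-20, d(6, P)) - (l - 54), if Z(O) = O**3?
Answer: 164/3 ≈ 54.667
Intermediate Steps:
P = I*sqrt(59) (P = sqrt(5 + (-4)**3) = sqrt(5 - 64) = sqrt(-59) = I*sqrt(59) ≈ 7.6811*I)
d(q, R) = 9*q/2
l = 0 (l = 0**2 = 0)
g(-20, d(6, P)) - (l - 54) = 18/(((9/2)*6)) - (0 - 54) = 18/27 - 1*(-54) = 18*(1/27) + 54 = 2/3 + 54 = 164/3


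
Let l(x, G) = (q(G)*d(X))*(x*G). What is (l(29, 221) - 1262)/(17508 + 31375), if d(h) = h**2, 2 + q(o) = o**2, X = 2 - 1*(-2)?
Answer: 5008145154/48883 ≈ 1.0245e+5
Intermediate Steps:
X = 4 (X = 2 + 2 = 4)
q(o) = -2 + o**2
l(x, G) = G*x*(-32 + 16*G**2) (l(x, G) = ((-2 + G**2)*4**2)*(x*G) = ((-2 + G**2)*16)*(G*x) = (-32 + 16*G**2)*(G*x) = G*x*(-32 + 16*G**2))
(l(29, 221) - 1262)/(17508 + 31375) = (16*221*29*(-2 + 221**2) - 1262)/(17508 + 31375) = (16*221*29*(-2 + 48841) - 1262)/48883 = (16*221*29*48839 - 1262)*(1/48883) = (5008146416 - 1262)*(1/48883) = 5008145154*(1/48883) = 5008145154/48883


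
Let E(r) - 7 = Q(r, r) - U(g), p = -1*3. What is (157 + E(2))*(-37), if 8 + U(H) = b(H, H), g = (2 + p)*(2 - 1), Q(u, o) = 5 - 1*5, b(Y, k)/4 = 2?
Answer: -6068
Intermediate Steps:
b(Y, k) = 8 (b(Y, k) = 4*2 = 8)
p = -3
Q(u, o) = 0 (Q(u, o) = 5 - 5 = 0)
g = -1 (g = (2 - 3)*(2 - 1) = -1*1 = -1)
U(H) = 0 (U(H) = -8 + 8 = 0)
E(r) = 7 (E(r) = 7 + (0 - 1*0) = 7 + (0 + 0) = 7 + 0 = 7)
(157 + E(2))*(-37) = (157 + 7)*(-37) = 164*(-37) = -6068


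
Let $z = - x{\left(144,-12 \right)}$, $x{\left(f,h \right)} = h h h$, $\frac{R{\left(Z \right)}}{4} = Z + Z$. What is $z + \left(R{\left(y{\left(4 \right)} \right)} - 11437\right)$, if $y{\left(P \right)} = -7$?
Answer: $-9765$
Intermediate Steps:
$R{\left(Z \right)} = 8 Z$ ($R{\left(Z \right)} = 4 \left(Z + Z\right) = 4 \cdot 2 Z = 8 Z$)
$x{\left(f,h \right)} = h^{3}$ ($x{\left(f,h \right)} = h^{2} h = h^{3}$)
$z = 1728$ ($z = - \left(-12\right)^{3} = \left(-1\right) \left(-1728\right) = 1728$)
$z + \left(R{\left(y{\left(4 \right)} \right)} - 11437\right) = 1728 + \left(8 \left(-7\right) - 11437\right) = 1728 - 11493 = -9765$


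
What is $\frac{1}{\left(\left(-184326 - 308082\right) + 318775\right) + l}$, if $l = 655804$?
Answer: $\frac{1}{482171} \approx 2.074 \cdot 10^{-6}$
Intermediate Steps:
$\frac{1}{\left(\left(-184326 - 308082\right) + 318775\right) + l} = \frac{1}{\left(\left(-184326 - 308082\right) + 318775\right) + 655804} = \frac{1}{\left(-492408 + 318775\right) + 655804} = \frac{1}{-173633 + 655804} = \frac{1}{482171}$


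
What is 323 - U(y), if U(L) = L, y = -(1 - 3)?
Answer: 321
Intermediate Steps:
y = 2 (y = -1*(-2) = 2)
323 - U(y) = 323 - 1*2 = 323 - 2 = 321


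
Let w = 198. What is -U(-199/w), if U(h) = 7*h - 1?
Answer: 1591/198 ≈ 8.0354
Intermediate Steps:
U(h) = -1 + 7*h
-U(-199/w) = -(-1 + 7*(-199/198)) = -(-1 - 1393/198) = -1*(-1591/198) = 1591/198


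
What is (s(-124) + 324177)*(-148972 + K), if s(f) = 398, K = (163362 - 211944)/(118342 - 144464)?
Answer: -631525253249575/13061 ≈ -4.8352e+10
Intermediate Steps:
K = 24291/13061 (K = -48582/(-26122) = -48582*(-1/26122) = 24291/13061 ≈ 1.8598)
(s(-124) + 324177)*(-148972 + K) = (398 + 324177)*(-148972 + 24291/13061) = 324575*(-1945699001/13061) = -631525253249575/13061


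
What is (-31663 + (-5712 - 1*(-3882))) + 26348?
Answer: -7145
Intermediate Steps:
(-31663 + (-5712 - 1*(-3882))) + 26348 = (-31663 + (-5712 + 3882)) + 26348 = (-31663 - 1830) + 26348 = -33493 + 26348 = -7145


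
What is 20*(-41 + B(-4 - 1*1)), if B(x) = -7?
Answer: -960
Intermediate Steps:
20*(-41 + B(-4 - 1*1)) = 20*(-41 - 7) = 20*(-48) = -960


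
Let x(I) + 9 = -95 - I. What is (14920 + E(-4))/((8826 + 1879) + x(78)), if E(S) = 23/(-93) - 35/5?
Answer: 1386886/978639 ≈ 1.4172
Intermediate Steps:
x(I) = -104 - I (x(I) = -9 + (-95 - I) = -104 - I)
E(S) = -674/93 (E(S) = 23*(-1/93) - 35*⅕ = -23/93 - 7 = -674/93)
(14920 + E(-4))/((8826 + 1879) + x(78)) = (14920 - 674/93)/((8826 + 1879) + (-104 - 1*78)) = 1386886/(93*(10705 + (-104 - 78))) = 1386886/(93*(10705 - 182)) = (1386886/93)/10523 = (1386886/93)*(1/10523) = 1386886/978639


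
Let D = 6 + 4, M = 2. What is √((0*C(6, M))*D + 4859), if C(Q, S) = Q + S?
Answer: √4859 ≈ 69.707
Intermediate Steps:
D = 10
√((0*C(6, M))*D + 4859) = √((0*(6 + 2))*10 + 4859) = √((0*8)*10 + 4859) = √(0*10 + 4859) = √(0 + 4859) = √4859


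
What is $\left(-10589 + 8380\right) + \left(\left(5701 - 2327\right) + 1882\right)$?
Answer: $3047$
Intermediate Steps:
$\left(-10589 + 8380\right) + \left(\left(5701 - 2327\right) + 1882\right) = -2209 + \left(3374 + 1882\right) = -2209 + 5256 = 3047$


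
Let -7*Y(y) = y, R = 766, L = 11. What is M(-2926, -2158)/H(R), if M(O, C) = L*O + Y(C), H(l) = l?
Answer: -111572/2681 ≈ -41.616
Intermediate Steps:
Y(y) = -y/7
M(O, C) = 11*O - C/7
M(-2926, -2158)/H(R) = (11*(-2926) - ⅐*(-2158))/766 = (-32186 + 2158/7)*(1/766) = -223144/7*1/766 = -111572/2681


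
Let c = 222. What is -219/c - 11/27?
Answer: -2785/1998 ≈ -1.3939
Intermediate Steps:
-219/c - 11/27 = -219/222 - 11/27 = -219*1/222 - 11*1/27 = -73/74 - 11/27 = -2785/1998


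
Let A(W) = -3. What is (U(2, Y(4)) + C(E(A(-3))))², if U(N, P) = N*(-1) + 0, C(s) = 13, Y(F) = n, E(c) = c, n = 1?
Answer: 121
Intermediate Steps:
Y(F) = 1
U(N, P) = -N (U(N, P) = -N + 0 = -N)
(U(2, Y(4)) + C(E(A(-3))))² = (-1*2 + 13)² = (-2 + 13)² = 11² = 121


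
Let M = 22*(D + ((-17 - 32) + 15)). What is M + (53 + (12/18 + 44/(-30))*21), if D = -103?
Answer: -14889/5 ≈ -2977.8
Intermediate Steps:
M = -3014 (M = 22*(-103 + ((-17 - 32) + 15)) = 22*(-103 + (-49 + 15)) = 22*(-103 - 34) = 22*(-137) = -3014)
M + (53 + (12/18 + 44/(-30))*21) = -3014 + (53 + (12/18 + 44/(-30))*21) = -3014 + (53 + (12*(1/18) + 44*(-1/30))*21) = -3014 + (53 + (⅔ - 22/15)*21) = -3014 + (53 - ⅘*21) = -3014 + (53 - 84/5) = -3014 + 181/5 = -14889/5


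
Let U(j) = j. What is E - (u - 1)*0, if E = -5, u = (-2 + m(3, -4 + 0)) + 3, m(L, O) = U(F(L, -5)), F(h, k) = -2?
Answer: -5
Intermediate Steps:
m(L, O) = -2
u = -1 (u = (-2 - 2) + 3 = -4 + 3 = -1)
E - (u - 1)*0 = -5 - (-1 - 1)*0 = -5 - (-2)*0 = -5 - 1*0 = -5 + 0 = -5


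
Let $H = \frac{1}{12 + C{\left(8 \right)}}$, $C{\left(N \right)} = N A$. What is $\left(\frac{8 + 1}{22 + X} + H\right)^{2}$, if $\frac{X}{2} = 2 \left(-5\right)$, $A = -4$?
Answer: $\frac{7921}{400} \approx 19.802$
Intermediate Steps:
$C{\left(N \right)} = - 4 N$ ($C{\left(N \right)} = N \left(-4\right) = - 4 N$)
$X = -20$ ($X = 2 \cdot 2 \left(-5\right) = 2 \left(-10\right) = -20$)
$H = - \frac{1}{20}$ ($H = \frac{1}{12 - 32} = \frac{1}{-20} = - \frac{1}{20} \approx -0.05$)
$\left(\frac{8 + 1}{22 + X} + H\right)^{2} = \left(\frac{8 + 1}{22 - 20} - \frac{1}{20}\right)^{2} = \left(\frac{9}{2} - \frac{1}{20}\right)^{2} = \left(\frac{89}{20}\right)^{2} = \frac{7921}{400}$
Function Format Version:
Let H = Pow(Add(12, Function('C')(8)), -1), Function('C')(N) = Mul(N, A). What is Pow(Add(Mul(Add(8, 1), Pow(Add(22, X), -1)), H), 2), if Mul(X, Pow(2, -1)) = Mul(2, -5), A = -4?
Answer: Rational(7921, 400) ≈ 19.802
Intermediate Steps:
Function('C')(N) = Mul(-4, N) (Function('C')(N) = Mul(N, -4) = Mul(-4, N))
X = -20 (X = Mul(2, Mul(2, -5)) = Mul(2, -10) = -20)
H = Rational(-1, 20) (H = Pow(Add(12, Mul(-4, 8)), -1) = Pow(Add(12, -32), -1) = Pow(-20, -1) = Rational(-1, 20) ≈ -0.050000)
Pow(Add(Mul(Add(8, 1), Pow(Add(22, X), -1)), H), 2) = Pow(Add(Mul(Add(8, 1), Pow(Add(22, -20), -1)), Rational(-1, 20)), 2) = Pow(Add(Mul(9, Pow(2, -1)), Rational(-1, 20)), 2) = Pow(Add(Mul(9, Rational(1, 2)), Rational(-1, 20)), 2) = Pow(Add(Rational(9, 2), Rational(-1, 20)), 2) = Pow(Rational(89, 20), 2) = Rational(7921, 400)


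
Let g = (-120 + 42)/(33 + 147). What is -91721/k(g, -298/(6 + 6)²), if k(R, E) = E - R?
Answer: 33019560/589 ≈ 56060.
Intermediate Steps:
g = -13/30 (g = -78/180 = -78*1/180 = -13/30 ≈ -0.43333)
-91721/k(g, -298/(6 + 6)²) = -91721/(-298/(6 + 6)² - 1*(-13/30)) = -91721/(-298/(12²) + 13/30) = -91721/(-298/144 + 13/30) = -91721/(-298*1/144 + 13/30) = -91721/(-149/72 + 13/30) = -91721/(-589/360) = -91721*(-360/589) = 33019560/589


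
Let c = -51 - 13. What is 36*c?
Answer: -2304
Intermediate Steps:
c = -64
36*c = 36*(-64) = -2304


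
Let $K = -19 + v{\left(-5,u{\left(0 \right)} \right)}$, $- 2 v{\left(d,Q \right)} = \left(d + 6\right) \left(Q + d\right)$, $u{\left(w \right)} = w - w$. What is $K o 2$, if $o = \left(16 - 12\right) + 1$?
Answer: $-165$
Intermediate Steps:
$u{\left(w \right)} = 0$
$o = 5$ ($o = 4 + 1 = 5$)
$v{\left(d,Q \right)} = - \frac{\left(6 + d\right) \left(Q + d\right)}{2}$ ($v{\left(d,Q \right)} = - \frac{\left(d + 6\right) \left(Q + d\right)}{2} = - \frac{\left(6 + d\right) \left(Q + d\right)}{2}$)
$K = - \frac{33}{2}$ ($K = -19 - \left(-15 + \frac{25}{2}\right) = -19 + \left(0 + 15 - \frac{25}{2} + 0\right) = -19 + \frac{5}{2} = - \frac{33}{2} \approx -16.5$)
$K o 2 = \left(- \frac{33}{2}\right) 5 \cdot 2 = \left(- \frac{165}{2}\right) 2 = -165$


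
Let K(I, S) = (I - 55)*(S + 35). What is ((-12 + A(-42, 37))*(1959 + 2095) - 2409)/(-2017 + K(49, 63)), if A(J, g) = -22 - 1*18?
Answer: 213217/2605 ≈ 81.849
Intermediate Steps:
A(J, g) = -40 (A(J, g) = -22 - 18 = -40)
K(I, S) = (-55 + I)*(35 + S)
((-12 + A(-42, 37))*(1959 + 2095) - 2409)/(-2017 + K(49, 63)) = ((-12 - 40)*(1959 + 2095) - 2409)/(-2017 + (-1925 - 55*63 + 35*49 + 49*63)) = (-52*4054 - 2409)/(-2017 + (-1925 - 3465 + 1715 + 3087)) = (-210808 - 2409)/(-2017 - 588) = -213217/(-2605) = -213217*(-1/2605) = 213217/2605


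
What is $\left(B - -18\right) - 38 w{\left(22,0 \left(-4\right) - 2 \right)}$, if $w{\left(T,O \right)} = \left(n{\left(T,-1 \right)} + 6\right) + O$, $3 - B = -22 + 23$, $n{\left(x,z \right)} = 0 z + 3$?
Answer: $-246$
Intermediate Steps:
$n{\left(x,z \right)} = 3$ ($n{\left(x,z \right)} = 0 + 3 = 3$)
$B = 2$ ($B = 3 - \left(-22 + 23\right) = 3 - 1 = 2$)
$w{\left(T,O \right)} = 9 + O$ ($w{\left(T,O \right)} = \left(3 + 6\right) + O = 9 + O$)
$\left(B - -18\right) - 38 w{\left(22,0 \left(-4\right) - 2 \right)} = \left(2 - -18\right) - 38 \left(9 + \left(0 \left(-4\right) - 2\right)\right) = \left(2 + 18\right) - 38 \left(9 + \left(0 - 2\right)\right) = 20 - 38 \left(9 - 2\right) = 20 - 266 = -246$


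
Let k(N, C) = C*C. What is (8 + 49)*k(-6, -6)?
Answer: 2052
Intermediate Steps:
k(N, C) = C**2
(8 + 49)*k(-6, -6) = (8 + 49)*(-6)**2 = 57*36 = 2052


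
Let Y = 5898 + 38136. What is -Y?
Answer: -44034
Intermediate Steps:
Y = 44034
-Y = -1*44034 = -44034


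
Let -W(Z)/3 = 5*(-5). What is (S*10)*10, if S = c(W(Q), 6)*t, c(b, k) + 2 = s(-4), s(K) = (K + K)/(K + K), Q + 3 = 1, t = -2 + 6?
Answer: -400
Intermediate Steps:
t = 4
Q = -2 (Q = -3 + 1 = -2)
s(K) = 1 (s(K) = (2*K)/((2*K)) = (2*K)*(1/(2*K)) = 1)
W(Z) = 75 (W(Z) = -15*(-5) = -3*(-25) = 75)
c(b, k) = -1 (c(b, k) = -2 + 1 = -1)
S = -4 (S = -1*4 = -4)
(S*10)*10 = -4*10*10 = -40*10 = -400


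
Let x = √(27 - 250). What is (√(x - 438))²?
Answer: -438 + I*√223 ≈ -438.0 + 14.933*I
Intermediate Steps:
x = I*√223 (x = √(-223) = I*√223 ≈ 14.933*I)
(√(x - 438))² = (√(I*√223 - 438))² = (√(-438 + I*√223))² = -438 + I*√223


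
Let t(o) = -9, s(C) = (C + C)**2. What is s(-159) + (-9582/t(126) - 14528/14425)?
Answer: 4422170966/43275 ≈ 1.0219e+5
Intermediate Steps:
s(C) = 4*C**2 (s(C) = (2*C)**2 = 4*C**2)
s(-159) + (-9582/t(126) - 14528/14425) = 4*(-159)**2 + (-9582/(-9) - 14528/14425) = 4*25281 + (-9582*(-1/9) - 14528*1/14425) = 101124 + (3194/3 - 14528/14425) = 101124 + 46029866/43275 = 4422170966/43275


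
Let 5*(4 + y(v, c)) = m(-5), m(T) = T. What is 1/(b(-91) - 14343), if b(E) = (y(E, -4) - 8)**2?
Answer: -1/14174 ≈ -7.0552e-5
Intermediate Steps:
y(v, c) = -5 (y(v, c) = -4 + (1/5)*(-5) = -4 - 1 = -5)
b(E) = 169 (b(E) = (-5 - 8)**2 = (-13)**2 = 169)
1/(b(-91) - 14343) = 1/(169 - 14343) = 1/(-14174) = -1/14174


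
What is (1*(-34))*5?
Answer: -170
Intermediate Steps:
(1*(-34))*5 = -34*5 = -170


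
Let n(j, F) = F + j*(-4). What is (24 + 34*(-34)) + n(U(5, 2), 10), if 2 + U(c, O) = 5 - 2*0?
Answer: -1134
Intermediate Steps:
U(c, O) = 3 (U(c, O) = -2 + (5 - 2*0) = -2 + (5 + 0) = -2 + 5 = 3)
n(j, F) = F - 4*j
(24 + 34*(-34)) + n(U(5, 2), 10) = (24 + 34*(-34)) + (10 - 4*3) = (24 - 1156) + (10 - 12) = -1132 - 2 = -1134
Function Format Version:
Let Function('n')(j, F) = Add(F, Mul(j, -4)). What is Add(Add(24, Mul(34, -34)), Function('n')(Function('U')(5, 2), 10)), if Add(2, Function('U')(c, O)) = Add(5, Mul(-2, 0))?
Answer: -1134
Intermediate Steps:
Function('U')(c, O) = 3 (Function('U')(c, O) = Add(-2, Add(5, Mul(-2, 0))) = Add(-2, Add(5, 0)) = Add(-2, 5) = 3)
Function('n')(j, F) = Add(F, Mul(-4, j))
Add(Add(24, Mul(34, -34)), Function('n')(Function('U')(5, 2), 10)) = Add(Add(24, Mul(34, -34)), Add(10, Mul(-4, 3))) = Add(Add(24, -1156), Add(10, -12)) = Add(-1132, -2) = -1134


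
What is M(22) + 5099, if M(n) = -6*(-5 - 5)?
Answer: 5159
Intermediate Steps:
M(n) = 60 (M(n) = -6*(-10) = 60)
M(22) + 5099 = 60 + 5099 = 5159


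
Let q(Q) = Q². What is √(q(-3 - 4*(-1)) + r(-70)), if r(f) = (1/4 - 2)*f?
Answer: √494/2 ≈ 11.113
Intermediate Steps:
r(f) = -7*f/4 (r(f) = (¼ - 2)*f = -7*f/4)
√(q(-3 - 4*(-1)) + r(-70)) = √((-3 - 4*(-1))² - 7/4*(-70)) = √((-3 + 4)² + 245/2) = √(1² + 245/2) = √(1 + 245/2) = √(247/2) = √494/2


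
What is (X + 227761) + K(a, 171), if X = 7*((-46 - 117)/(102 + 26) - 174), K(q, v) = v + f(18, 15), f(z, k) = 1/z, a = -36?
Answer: 261164323/1152 ≈ 2.2671e+5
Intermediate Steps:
K(q, v) = 1/18 + v (K(q, v) = v + 1/18 = 1/18 + v)
X = -157045/128 (X = 7*(-163/128 - 174) = 7*(-22435/128) = -157045/128 ≈ -1226.9)
(X + 227761) + K(a, 171) = (-157045/128 + 227761) + (1/18 + 171) = 28996363/128 + 3079/18 = 261164323/1152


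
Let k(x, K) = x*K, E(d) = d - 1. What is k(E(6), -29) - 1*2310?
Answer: -2455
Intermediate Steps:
E(d) = -1 + d
k(x, K) = K*x
k(E(6), -29) - 1*2310 = -29*(-1 + 6) - 1*2310 = -29*5 - 2310 = -145 - 2310 = -2455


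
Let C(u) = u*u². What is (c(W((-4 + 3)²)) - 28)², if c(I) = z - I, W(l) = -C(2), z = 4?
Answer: 256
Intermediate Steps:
C(u) = u³
W(l) = -8 (W(l) = -1*2³ = -1*8 = -8)
c(I) = 4 - I
(c(W((-4 + 3)²)) - 28)² = ((4 - 1*(-8)) - 28)² = ((4 + 8) - 28)² = (12 - 28)² = (-16)² = 256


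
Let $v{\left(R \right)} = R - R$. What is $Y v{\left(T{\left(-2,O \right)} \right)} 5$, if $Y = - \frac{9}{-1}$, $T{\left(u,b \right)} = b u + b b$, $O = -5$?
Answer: $0$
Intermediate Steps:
$T{\left(u,b \right)} = b^{2} + b u$ ($T{\left(u,b \right)} = b u + b^{2} = b^{2} + b u$)
$v{\left(R \right)} = 0$
$Y = 9$ ($Y = \left(-9\right) \left(-1\right) = 9$)
$Y v{\left(T{\left(-2,O \right)} \right)} 5 = 9 \cdot 0 \cdot 5 = 0 \cdot 5 = 0$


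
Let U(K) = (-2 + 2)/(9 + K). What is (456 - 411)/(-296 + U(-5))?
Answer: -45/296 ≈ -0.15203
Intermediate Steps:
U(K) = 0 (U(K) = 0/(9 + K) = 0)
(456 - 411)/(-296 + U(-5)) = (456 - 411)/(-296 + 0) = 45/(-296) = 45*(-1/296) = -45/296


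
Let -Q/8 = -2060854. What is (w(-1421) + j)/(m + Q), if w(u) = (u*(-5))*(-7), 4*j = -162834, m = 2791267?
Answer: -180887/38556198 ≈ -0.0046915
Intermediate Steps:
Q = 16486832 (Q = -8*(-2060854) = 16486832)
j = -81417/2 (j = (¼)*(-162834) = -81417/2 ≈ -40709.)
w(u) = 35*u (w(u) = -5*u*(-7) = 35*u)
(w(-1421) + j)/(m + Q) = (35*(-1421) - 81417/2)/(2791267 + 16486832) = (-49735 - 81417/2)/19278099 = -180887/2*1/19278099 = -180887/38556198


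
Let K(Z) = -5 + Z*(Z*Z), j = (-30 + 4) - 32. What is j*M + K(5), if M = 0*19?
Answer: 120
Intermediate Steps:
j = -58 (j = -26 - 32 = -58)
K(Z) = -5 + Z³ (K(Z) = -5 + Z*Z² = -5 + Z³)
M = 0
j*M + K(5) = -58*0 + (-5 + 5³) = 0 + (-5 + 125) = 0 + 120 = 120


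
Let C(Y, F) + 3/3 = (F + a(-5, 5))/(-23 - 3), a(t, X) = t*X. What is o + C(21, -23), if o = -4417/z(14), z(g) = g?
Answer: -8181/26 ≈ -314.65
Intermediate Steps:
a(t, X) = X*t
o = -631/2 (o = -4417/14 = -4417*1/14 = -631/2 ≈ -315.50)
C(Y, F) = -1/26 - F/26 (C(Y, F) = -1 + (F + 5*(-5))/(-23 - 3) = -1 + (F - 25)/(-26) = -1 + (-25 + F)*(-1/26) = -1 + (25/26 - F/26) = -1/26 - F/26)
o + C(21, -23) = -631/2 + (-1/26 - 1/26*(-23)) = -631/2 + (-1/26 + 23/26) = -631/2 + 11/13 = -8181/26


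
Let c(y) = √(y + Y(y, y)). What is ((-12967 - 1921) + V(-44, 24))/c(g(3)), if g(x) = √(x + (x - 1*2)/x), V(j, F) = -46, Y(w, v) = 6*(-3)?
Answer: 14934*I*√3/√(54 - √30) ≈ 3713.3*I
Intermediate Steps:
Y(w, v) = -18
g(x) = √(x + (-2 + x)/x) (g(x) = √(x + (x - 2)/x) = √(x + (-2 + x)/x))
c(y) = √(-18 + y) (c(y) = √(y - 18) = √(-18 + y))
((-12967 - 1921) + V(-44, 24))/c(g(3)) = ((-12967 - 1921) - 46)/(√(-18 + √(1 + 3 - 2/3))) = (-14888 - 46)/(√(-18 + √(1 + 3 - 2*⅓))) = -14934/√(-18 + √(1 + 3 - ⅔)) = -14934/√(-18 + √(10/3)) = -14934/√(-18 + √30/3)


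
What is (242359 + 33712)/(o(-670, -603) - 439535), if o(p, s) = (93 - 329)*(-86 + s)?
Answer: -276071/276931 ≈ -0.99689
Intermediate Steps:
o(p, s) = 20296 - 236*s (o(p, s) = -236*(-86 + s) = 20296 - 236*s)
(242359 + 33712)/(o(-670, -603) - 439535) = (242359 + 33712)/((20296 - 236*(-603)) - 439535) = 276071/((20296 + 142308) - 439535) = 276071/(162604 - 439535) = 276071/(-276931) = 276071*(-1/276931) = -276071/276931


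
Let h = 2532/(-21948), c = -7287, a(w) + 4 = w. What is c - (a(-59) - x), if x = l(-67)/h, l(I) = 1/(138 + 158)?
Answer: -451183973/62456 ≈ -7224.0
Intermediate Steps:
a(w) = -4 + w
l(I) = 1/296
h = -211/1829 (h = 2532*(-1/21948) = -211/1829 ≈ -0.11536)
x = -1829/62456 (x = 1/(296*(-211/1829)) = (1/296)*(-1829/211) = -1829/62456 ≈ -0.029285)
c - (a(-59) - x) = -7287 - ((-4 - 59) - 1*(-1829/62456)) = -7287 - (-63 + 1829/62456) = -7287 - 1*(-3932899/62456) = -7287 + 3932899/62456 = -451183973/62456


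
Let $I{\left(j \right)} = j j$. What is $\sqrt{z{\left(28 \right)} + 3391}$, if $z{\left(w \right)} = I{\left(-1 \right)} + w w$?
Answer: $12 \sqrt{29} \approx 64.622$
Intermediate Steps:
$I{\left(j \right)} = j^{2}$
$z{\left(w \right)} = 1 + w^{2}$ ($z{\left(w \right)} = \left(-1\right)^{2} + w w = 1 + w^{2}$)
$\sqrt{z{\left(28 \right)} + 3391} = \sqrt{\left(1 + 28^{2}\right) + 3391} = \sqrt{\left(1 + 784\right) + 3391} = \sqrt{785 + 3391} = \sqrt{4176} = 12 \sqrt{29}$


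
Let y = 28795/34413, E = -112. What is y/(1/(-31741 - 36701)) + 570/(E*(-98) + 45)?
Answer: -7240009403260/126421891 ≈ -57269.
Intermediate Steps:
y = 28795/34413 (y = 28795*(1/34413) = 28795/34413 ≈ 0.83675)
y/(1/(-31741 - 36701)) + 570/(E*(-98) + 45) = 28795/(34413*(1/(-31741 - 36701))) + 570/(-112*(-98) + 45) = 28795/(34413*(1/(-68442))) + 570/(10976 + 45) = 28795/(34413*(-1/68442)) + 570/11021 = (28795/34413)*(-68442) + 570*(1/11021) = -656929130/11471 + 570/11021 = -7240009403260/126421891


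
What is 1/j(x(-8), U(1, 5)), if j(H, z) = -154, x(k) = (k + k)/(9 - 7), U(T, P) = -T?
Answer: -1/154 ≈ -0.0064935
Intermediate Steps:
x(k) = k (x(k) = (2*k)/2 = (2*k)*(1/2) = k)
1/j(x(-8), U(1, 5)) = 1/(-154) = -1/154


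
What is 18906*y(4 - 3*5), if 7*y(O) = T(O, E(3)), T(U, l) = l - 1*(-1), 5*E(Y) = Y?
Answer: 151248/35 ≈ 4321.4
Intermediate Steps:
E(Y) = Y/5
T(U, l) = 1 + l (T(U, l) = l + 1 = 1 + l)
y(O) = 8/35 (y(O) = (1 + (⅕)*3)/7 = (1 + ⅗)/7 = (⅐)*(8/5) = 8/35)
18906*y(4 - 3*5) = 18906*(8/35) = 151248/35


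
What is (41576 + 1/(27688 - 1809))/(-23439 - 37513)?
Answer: -1075945305/1577376808 ≈ -0.68211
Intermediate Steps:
(41576 + 1/(27688 - 1809))/(-23439 - 37513) = (41576 + 1/25879)/(-60952) = (41576 + 1/25879)*(-1/60952) = (1075945305/25879)*(-1/60952) = -1075945305/1577376808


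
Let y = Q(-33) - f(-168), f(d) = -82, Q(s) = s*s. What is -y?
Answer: -1171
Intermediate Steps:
Q(s) = s²
y = 1171 (y = (-33)² - 1*(-82) = 1089 + 82 = 1171)
-y = -1*1171 = -1171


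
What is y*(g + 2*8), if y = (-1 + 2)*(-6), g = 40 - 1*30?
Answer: -156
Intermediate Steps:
g = 10 (g = 40 - 30 = 10)
y = -6 (y = 1*(-6) = -6)
y*(g + 2*8) = -6*(10 + 2*8) = -6*(10 + 16) = -6*26 = -156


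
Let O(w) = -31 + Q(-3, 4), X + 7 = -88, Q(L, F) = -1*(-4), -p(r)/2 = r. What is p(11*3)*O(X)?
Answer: 1782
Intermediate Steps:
p(r) = -2*r
Q(L, F) = 4
X = -95 (X = -7 - 88 = -95)
O(w) = -27 (O(w) = -31 + 4 = -27)
p(11*3)*O(X) = -22*3*(-27) = -2*33*(-27) = -66*(-27) = 1782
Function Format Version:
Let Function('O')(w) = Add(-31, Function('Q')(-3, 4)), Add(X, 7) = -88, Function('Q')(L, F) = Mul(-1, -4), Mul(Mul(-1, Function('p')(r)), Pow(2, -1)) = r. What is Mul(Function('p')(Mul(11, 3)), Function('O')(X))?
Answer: 1782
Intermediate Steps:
Function('p')(r) = Mul(-2, r)
Function('Q')(L, F) = 4
X = -95 (X = Add(-7, -88) = -95)
Function('O')(w) = -27 (Function('O')(w) = Add(-31, 4) = -27)
Mul(Function('p')(Mul(11, 3)), Function('O')(X)) = Mul(Mul(-2, Mul(11, 3)), -27) = Mul(Mul(-2, 33), -27) = Mul(-66, -27) = 1782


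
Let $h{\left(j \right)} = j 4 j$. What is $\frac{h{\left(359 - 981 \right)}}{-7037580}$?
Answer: $- \frac{386884}{1759395} \approx -0.2199$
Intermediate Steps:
$h{\left(j \right)} = 4 j^{2}$ ($h{\left(j \right)} = 4 j j = 4 j^{2}$)
$\frac{h{\left(359 - 981 \right)}}{-7037580} = \frac{4 \left(359 - 981\right)^{2}}{-7037580} = 4 \left(-622\right)^{2} \left(- \frac{1}{7037580}\right) = 4 \cdot 386884 \left(- \frac{1}{7037580}\right) = 1547536 \left(- \frac{1}{7037580}\right) = - \frac{386884}{1759395}$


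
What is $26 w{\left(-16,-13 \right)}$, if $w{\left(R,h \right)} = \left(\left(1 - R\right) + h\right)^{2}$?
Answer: $416$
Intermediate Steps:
$w{\left(R,h \right)} = \left(1 + h - R\right)^{2}$
$26 w{\left(-16,-13 \right)} = 26 \left(1 - 13 - -16\right)^{2} = 26 \left(1 - 13 + 16\right)^{2} = 26 \cdot 4^{2} = 26 \cdot 16 = 416$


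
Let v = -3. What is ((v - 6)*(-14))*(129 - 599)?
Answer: -59220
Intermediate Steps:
((v - 6)*(-14))*(129 - 599) = ((-3 - 6)*(-14))*(129 - 599) = -9*(-14)*(-470) = 126*(-470) = -59220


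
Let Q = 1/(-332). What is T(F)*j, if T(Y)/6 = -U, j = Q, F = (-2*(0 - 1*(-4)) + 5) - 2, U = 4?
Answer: 6/83 ≈ 0.072289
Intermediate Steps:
Q = -1/332 ≈ -0.0030120
F = -5 (F = (-2*(0 + 4) + 5) - 2 = (-2*4 + 5) - 2 = (-8 + 5) - 2 = -3 - 2 = -5)
j = -1/332 ≈ -0.0030120
T(Y) = -24 (T(Y) = 6*(-1*4) = 6*(-4) = -24)
T(F)*j = -24*(-1/332) = 6/83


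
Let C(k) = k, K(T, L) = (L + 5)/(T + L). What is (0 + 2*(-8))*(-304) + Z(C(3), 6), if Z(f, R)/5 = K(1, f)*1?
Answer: 4874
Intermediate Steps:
K(T, L) = (5 + L)/(L + T)
Z(f, R) = 5*(5 + f)/(1 + f) (Z(f, R) = 5*(((5 + f)/(f + 1))*1) = 5*(((5 + f)/(1 + f))*1) = 5*((5 + f)/(1 + f)) = 5*(5 + f)/(1 + f))
(0 + 2*(-8))*(-304) + Z(C(3), 6) = (0 + 2*(-8))*(-304) + 5*(5 + 3)/(1 + 3) = (0 - 16)*(-304) + 5*8/4 = -16*(-304) + 5*(¼)*8 = 4864 + 10 = 4874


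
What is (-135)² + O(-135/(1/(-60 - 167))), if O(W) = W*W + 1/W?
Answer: 28779769091251/30645 ≈ 9.3913e+8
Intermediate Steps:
O(W) = 1/W + W² (O(W) = W² + 1/W = 1/W + W²)
(-135)² + O(-135/(1/(-60 - 167))) = (-135)² + (1 + (-135/(1/(-60 - 167)))³)/((-135/(1/(-60 - 167)))) = 18225 + (1 + (-135/(1/(-227)))³)/((-135/(1/(-227)))) = 18225 + (1 + (-135/(-1/227))³)/((-135/(-1/227))) = 18225 + (1 + (-135*(-227))³)/((-135*(-227))) = 18225 + (1 + 30645³)/30645 = 18225 + (1 + 28779210586125)/30645 = 18225 + (1/30645)*28779210586126 = 18225 + 28779210586126/30645 = 28779769091251/30645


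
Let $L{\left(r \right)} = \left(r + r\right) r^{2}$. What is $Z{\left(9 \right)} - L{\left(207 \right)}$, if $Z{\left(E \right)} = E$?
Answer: $-17739477$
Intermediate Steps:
$L{\left(r \right)} = 2 r^{3}$ ($L{\left(r \right)} = 2 r r^{2} = 2 r^{3}$)
$Z{\left(9 \right)} - L{\left(207 \right)} = 9 - 2 \cdot 207^{3} = 9 - 2 \cdot 8869743 = 9 - 17739486 = -17739477$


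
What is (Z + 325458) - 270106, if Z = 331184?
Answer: 386536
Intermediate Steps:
(Z + 325458) - 270106 = (331184 + 325458) - 270106 = 656642 - 270106 = 386536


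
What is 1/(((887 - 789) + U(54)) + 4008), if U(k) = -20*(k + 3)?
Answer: 1/2966 ≈ 0.00033715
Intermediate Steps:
U(k) = -60 - 20*k (U(k) = -20*(3 + k) = -60 - 20*k)
1/(((887 - 789) + U(54)) + 4008) = 1/(((887 - 789) + (-60 - 20*54)) + 4008) = 1/((98 + (-60 - 1080)) + 4008) = 1/((98 - 1140) + 4008) = 1/(-1042 + 4008) = 1/2966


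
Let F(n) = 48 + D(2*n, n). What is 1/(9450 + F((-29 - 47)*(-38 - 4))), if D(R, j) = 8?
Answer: 1/9506 ≈ 0.00010520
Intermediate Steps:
F(n) = 56 (F(n) = 48 + 8 = 56)
1/(9450 + F((-29 - 47)*(-38 - 4))) = 1/(9450 + 56) = 1/9506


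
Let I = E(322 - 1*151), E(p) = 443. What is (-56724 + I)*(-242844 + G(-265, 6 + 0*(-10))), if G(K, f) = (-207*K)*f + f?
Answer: -4856600052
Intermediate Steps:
I = 443
G(K, f) = f - 207*K*f (G(K, f) = -207*K*f + f = f - 207*K*f)
(-56724 + I)*(-242844 + G(-265, 6 + 0*(-10))) = (-56724 + 443)*(-242844 + (6 + 0*(-10))*(1 - 207*(-265))) = -56281*(-242844 + (6 + 0)*(1 + 54855)) = -56281*(-242844 + 6*54856) = -56281*(-242844 + 329136) = -56281*86292 = -4856600052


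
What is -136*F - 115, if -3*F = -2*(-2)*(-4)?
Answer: -2521/3 ≈ -840.33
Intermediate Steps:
F = 16/3 (F = -(-2*(-2))*(-4)/3 = -4*(-4)/3 = -⅓*(-16) = 16/3 ≈ 5.3333)
-136*F - 115 = -136*16/3 - 115 = -2176/3 - 115 = -2521/3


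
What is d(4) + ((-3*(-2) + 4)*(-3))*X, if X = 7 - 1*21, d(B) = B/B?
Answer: 421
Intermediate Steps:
d(B) = 1
X = -14 (X = 7 - 21 = -14)
d(4) + ((-3*(-2) + 4)*(-3))*X = 1 + ((-3*(-2) + 4)*(-3))*(-14) = 1 + ((6 + 4)*(-3))*(-14) = 1 + (10*(-3))*(-14) = 1 - 30*(-14) = 1 + 420 = 421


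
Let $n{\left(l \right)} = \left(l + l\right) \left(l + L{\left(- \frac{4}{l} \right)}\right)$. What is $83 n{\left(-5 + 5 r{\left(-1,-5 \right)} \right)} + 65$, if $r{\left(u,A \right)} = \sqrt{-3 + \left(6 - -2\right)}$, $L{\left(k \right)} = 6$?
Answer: $19985 - 3320 \sqrt{5} \approx 12561.0$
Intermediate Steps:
$r{\left(u,A \right)} = \sqrt{5}$ ($r{\left(u,A \right)} = \sqrt{-3 + \left(6 + 2\right)} = \sqrt{-3 + 8} = \sqrt{5}$)
$n{\left(l \right)} = 2 l \left(6 + l\right)$ ($n{\left(l \right)} = \left(l + l\right) \left(l + 6\right) = 2 l \left(6 + l\right)$)
$83 n{\left(-5 + 5 r{\left(-1,-5 \right)} \right)} + 65 = 83 \cdot 2 \left(-5 + 5 \sqrt{5}\right) \left(6 - \left(5 - 5 \sqrt{5}\right)\right) + 65 = 83 \cdot 2 \left(-5 + 5 \sqrt{5}\right) \left(1 + 5 \sqrt{5}\right) + 65 = 83 \cdot 2 \left(1 + 5 \sqrt{5}\right) \left(-5 + 5 \sqrt{5}\right) + 65 = 166 \left(1 + 5 \sqrt{5}\right) \left(-5 + 5 \sqrt{5}\right) + 65 = 65 + 166 \left(1 + 5 \sqrt{5}\right) \left(-5 + 5 \sqrt{5}\right)$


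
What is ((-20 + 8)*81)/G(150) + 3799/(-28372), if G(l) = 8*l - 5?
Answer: -32117389/33904540 ≈ -0.94729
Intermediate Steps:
G(l) = -5 + 8*l
((-20 + 8)*81)/G(150) + 3799/(-28372) = ((-20 + 8)*81)/(-5 + 8*150) + 3799/(-28372) = (-12*81)/(-5 + 1200) + 3799*(-1/28372) = -972/1195 - 3799/28372 = -32117389/33904540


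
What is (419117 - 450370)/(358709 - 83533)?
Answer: -31253/275176 ≈ -0.11357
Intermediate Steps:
(419117 - 450370)/(358709 - 83533) = -31253/275176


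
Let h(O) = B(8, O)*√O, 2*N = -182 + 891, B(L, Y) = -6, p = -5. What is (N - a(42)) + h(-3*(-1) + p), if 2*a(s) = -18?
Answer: 727/2 - 6*I*√2 ≈ 363.5 - 8.4853*I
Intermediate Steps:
a(s) = -9 (a(s) = (½)*(-18) = -9)
N = 709/2 (N = (-182 + 891)/2 = (½)*709 = 709/2 ≈ 354.50)
h(O) = -6*√O
(N - a(42)) + h(-3*(-1) + p) = (709/2 - 1*(-9)) - 6*√(-3*(-1) - 5) = (709/2 + 9) - 6*√(3 - 5) = 727/2 - 6*I*√2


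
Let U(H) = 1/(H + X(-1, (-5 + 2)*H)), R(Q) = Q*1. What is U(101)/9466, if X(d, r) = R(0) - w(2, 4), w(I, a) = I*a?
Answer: 1/880338 ≈ 1.1359e-6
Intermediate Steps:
R(Q) = Q
X(d, r) = -8 (X(d, r) = 0 - 2*4 = 0 - 1*8 = 0 - 8 = -8)
U(H) = 1/(-8 + H) (U(H) = 1/(H - 8) = 1/(-8 + H))
U(101)/9466 = 1/((-8 + 101)*9466) = (1/9466)/93 = (1/93)*(1/9466) = 1/880338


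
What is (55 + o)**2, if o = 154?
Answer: 43681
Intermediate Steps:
(55 + o)**2 = (55 + 154)**2 = 209**2 = 43681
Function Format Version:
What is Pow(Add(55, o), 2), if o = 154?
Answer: 43681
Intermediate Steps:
Pow(Add(55, o), 2) = Pow(Add(55, 154), 2) = Pow(209, 2) = 43681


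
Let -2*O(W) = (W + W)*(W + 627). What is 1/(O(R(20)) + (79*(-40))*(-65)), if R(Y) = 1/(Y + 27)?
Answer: 2209/453699130 ≈ 4.8689e-6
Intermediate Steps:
R(Y) = 1/(27 + Y)
O(W) = -W*(627 + W) (O(W) = -(W + W)*(W + 627)/2 = -2*W*(627 + W)/2 = -W*(627 + W))
1/(O(R(20)) + (79*(-40))*(-65)) = 1/(-(627 + 1/(27 + 20))/(27 + 20) + (79*(-40))*(-65)) = 1/(-1*(627 + 1/47)/47 - 3160*(-65)) = 1/(-1*1/47*(627 + 1/47) + 205400) = 1/(-1*1/47*29470/47 + 205400) = 1/(-29470/2209 + 205400) = 1/(453699130/2209) = 2209/453699130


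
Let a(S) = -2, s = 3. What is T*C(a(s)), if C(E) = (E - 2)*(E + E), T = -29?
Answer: -464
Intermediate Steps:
C(E) = 2*E*(-2 + E) (C(E) = (-2 + E)*(2*E) = 2*E*(-2 + E))
T*C(a(s)) = -58*(-2)*(-2 - 2) = -58*(-2)*(-4) = -29*16 = -464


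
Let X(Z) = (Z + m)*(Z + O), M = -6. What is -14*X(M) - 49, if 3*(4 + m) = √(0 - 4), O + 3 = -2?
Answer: -1589 + 308*I/3 ≈ -1589.0 + 102.67*I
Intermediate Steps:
O = -5 (O = -3 - 2 = -5)
m = -4 + 2*I/3 (m = -4 + √(0 - 4)/3 = -4 + √(-4)/3 = -4 + (2*I)/3 = -4 + 2*I/3 ≈ -4.0 + 0.66667*I)
X(Z) = (-5 + Z)*(-4 + Z + 2*I/3) (X(Z) = (Z + (-4 + 2*I/3))*(Z - 5) = (-4 + Z + 2*I/3)*(-5 + Z) = (-5 + Z)*(-4 + Z + 2*I/3))
-14*X(M) - 49 = -14*(20 + (-6)² - 10*I/3 + (⅓)*(-6)*(-27 + 2*I)) - 49 = -14*(20 + 36 - 10*I/3 + (54 - 4*I)) - 49 = -14*(110 - 22*I/3) - 49 = (-1540 + 308*I/3) - 49 = -1589 + 308*I/3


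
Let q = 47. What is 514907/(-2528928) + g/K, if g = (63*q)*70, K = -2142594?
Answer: -90411530851/301025886624 ≈ -0.30034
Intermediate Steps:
g = 207270 (g = (63*47)*70 = 2961*70 = 207270)
514907/(-2528928) + g/K = 514907/(-2528928) + 207270/(-2142594) = 514907*(-1/2528928) + 207270*(-1/2142594) = -514907/2528928 - 11515/119033 = -90411530851/301025886624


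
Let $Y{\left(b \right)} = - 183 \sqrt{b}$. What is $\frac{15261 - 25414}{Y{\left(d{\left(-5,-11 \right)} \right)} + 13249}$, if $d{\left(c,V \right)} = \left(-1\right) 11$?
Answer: $- \frac{134517097}{175904380} - \frac{1857999 i \sqrt{11}}{175904380} \approx -0.76472 - 0.035032 i$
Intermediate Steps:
$d{\left(c,V \right)} = -11$
$\frac{15261 - 25414}{Y{\left(d{\left(-5,-11 \right)} \right)} + 13249} = \frac{15261 - 25414}{- 183 \sqrt{-11} + 13249} = - \frac{10153}{- 183 i \sqrt{11} + 13249} = - \frac{10153}{13249 - 183 i \sqrt{11}}$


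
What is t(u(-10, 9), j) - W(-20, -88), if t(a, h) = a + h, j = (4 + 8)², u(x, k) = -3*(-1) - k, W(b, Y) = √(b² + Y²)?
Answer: 138 - 4*√509 ≈ 47.756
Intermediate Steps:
W(b, Y) = √(Y² + b²)
u(x, k) = 3 - k
j = 144 (j = 12² = 144)
t(u(-10, 9), j) - W(-20, -88) = ((3 - 1*9) + 144) - √((-88)² + (-20)²) = ((3 - 9) + 144) - √(7744 + 400) = (-6 + 144) - √8144 = 138 - 4*√509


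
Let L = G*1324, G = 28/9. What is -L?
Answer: -37072/9 ≈ -4119.1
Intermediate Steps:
G = 28/9 (G = 28*(⅑) = 28/9 ≈ 3.1111)
L = 37072/9 (L = (28/9)*1324 = 37072/9 ≈ 4119.1)
-L = -1*37072/9 = -37072/9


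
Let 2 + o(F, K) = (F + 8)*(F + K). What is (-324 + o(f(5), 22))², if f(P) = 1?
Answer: 14161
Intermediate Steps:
o(F, K) = -2 + (8 + F)*(F + K) (o(F, K) = -2 + (F + 8)*(F + K) = -2 + (8 + F)*(F + K))
(-324 + o(f(5), 22))² = (-324 + (-2 + 1² + 8*1 + 8*22 + 1*22))² = (-324 + (-2 + 1 + 8 + 176 + 22))² = (-324 + 205)² = (-119)² = 14161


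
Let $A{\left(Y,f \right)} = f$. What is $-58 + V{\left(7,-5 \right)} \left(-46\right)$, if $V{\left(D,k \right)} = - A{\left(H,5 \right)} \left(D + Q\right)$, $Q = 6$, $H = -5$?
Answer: $2932$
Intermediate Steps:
$V{\left(D,k \right)} = -30 - 5 D$ ($V{\left(D,k \right)} = - 5 \left(D + 6\right) = - 5 \left(6 + D\right) = - (30 + 5 D) = -30 - 5 D$)
$-58 + V{\left(7,-5 \right)} \left(-46\right) = -58 + \left(-30 - 35\right) \left(-46\right) = -58 - -2990 = -58 + 2990 = 2932$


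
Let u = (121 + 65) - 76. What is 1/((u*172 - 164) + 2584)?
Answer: 1/21340 ≈ 4.6860e-5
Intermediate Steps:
u = 110 (u = 186 - 76 = 110)
1/((u*172 - 164) + 2584) = 1/((110*172 - 164) + 2584) = 1/((18920 - 164) + 2584) = 1/(18756 + 2584) = 1/21340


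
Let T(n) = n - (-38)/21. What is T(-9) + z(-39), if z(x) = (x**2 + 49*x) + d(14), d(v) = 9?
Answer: -8152/21 ≈ -388.19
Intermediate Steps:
T(n) = 38/21 + n (T(n) = n - (-38)/21 = n - 1*(-38/21) = n + 38/21 = 38/21 + n)
z(x) = 9 + x**2 + 49*x (z(x) = (x**2 + 49*x) + 9 = 9 + x**2 + 49*x)
T(-9) + z(-39) = (38/21 - 9) + (9 + (-39)**2 + 49*(-39)) = -151/21 + (9 + 1521 - 1911) = -151/21 - 381 = -8152/21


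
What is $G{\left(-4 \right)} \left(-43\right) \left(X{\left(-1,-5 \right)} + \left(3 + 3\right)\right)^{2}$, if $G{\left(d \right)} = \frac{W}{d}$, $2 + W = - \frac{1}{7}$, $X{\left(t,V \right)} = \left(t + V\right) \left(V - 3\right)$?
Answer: $- \frac{470205}{7} \approx -67172.0$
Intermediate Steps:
$X{\left(t,V \right)} = \left(-3 + V\right) \left(V + t\right)$ ($X{\left(t,V \right)} = \left(V + t\right) \left(-3 + V\right) = \left(-3 + V\right) \left(V + t\right)$)
$W = - \frac{15}{7}$ ($W = -2 - \frac{1}{7} = - \frac{15}{7} \approx -2.1429$)
$G{\left(d \right)} = - \frac{15}{7 d}$
$G{\left(-4 \right)} \left(-43\right) \left(X{\left(-1,-5 \right)} + \left(3 + 3\right)\right)^{2} = - \frac{15}{7 \left(-4\right)} \left(-43\right) \left(\left(\left(-5\right)^{2} - -15 - -3 - -5\right) + \left(3 + 3\right)\right)^{2} = \left(- \frac{15}{7}\right) \left(- \frac{1}{4}\right) \left(-43\right) \left(\left(25 + 15 + 3 + 5\right) + 6\right)^{2} = \frac{15}{28} \left(-43\right) \left(48 + 6\right)^{2} = - \frac{645 \cdot 54^{2}}{28} = \left(- \frac{645}{28}\right) 2916 = - \frac{470205}{7}$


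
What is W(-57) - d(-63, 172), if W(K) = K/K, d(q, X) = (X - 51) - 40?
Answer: -80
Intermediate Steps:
d(q, X) = -91 + X (d(q, X) = (-51 + X) - 40 = -91 + X)
W(K) = 1
W(-57) - d(-63, 172) = 1 - (-91 + 172) = 1 - 1*81 = 1 - 81 = -80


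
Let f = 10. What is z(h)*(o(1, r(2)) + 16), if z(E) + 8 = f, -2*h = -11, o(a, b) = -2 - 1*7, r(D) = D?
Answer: 14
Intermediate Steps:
o(a, b) = -9 (o(a, b) = -2 - 7 = -9)
h = 11/2 (h = -½*(-11) = 11/2 ≈ 5.5000)
z(E) = 2 (z(E) = -8 + 10 = 2)
z(h)*(o(1, r(2)) + 16) = 2*(-9 + 16) = 2*7 = 14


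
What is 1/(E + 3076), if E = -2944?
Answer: 1/132 ≈ 0.0075758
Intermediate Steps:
1/(E + 3076) = 1/(-2944 + 3076) = 1/132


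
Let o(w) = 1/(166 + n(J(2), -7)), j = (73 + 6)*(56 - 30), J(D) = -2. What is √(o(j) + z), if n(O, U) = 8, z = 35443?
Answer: √1073072442/174 ≈ 188.26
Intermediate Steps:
j = 2054 (j = 79*26 = 2054)
o(w) = 1/174 (o(w) = 1/(166 + 8) = 1/174)
√(o(j) + z) = √(1/174 + 35443) = √(6167083/174) = √1073072442/174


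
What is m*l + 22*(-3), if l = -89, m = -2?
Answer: 112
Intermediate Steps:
m*l + 22*(-3) = -2*(-89) + 22*(-3) = 178 - 66 = 112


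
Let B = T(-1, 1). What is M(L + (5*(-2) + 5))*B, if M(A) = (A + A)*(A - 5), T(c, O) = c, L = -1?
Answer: -132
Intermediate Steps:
B = -1
M(A) = 2*A*(-5 + A) (M(A) = (2*A)*(-5 + A) = 2*A*(-5 + A))
M(L + (5*(-2) + 5))*B = (2*(-1 + (5*(-2) + 5))*(-5 + (-1 + (5*(-2) + 5))))*(-1) = (2*(-1 + (-10 + 5))*(-5 + (-1 + (-10 + 5))))*(-1) = (2*(-1 - 5)*(-5 + (-1 - 5)))*(-1) = (2*(-6)*(-5 - 6))*(-1) = (2*(-6)*(-11))*(-1) = 132*(-1) = -132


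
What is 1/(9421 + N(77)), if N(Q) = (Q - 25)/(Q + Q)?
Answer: 77/725443 ≈ 0.00010614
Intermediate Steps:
N(Q) = (-25 + Q)/(2*Q) (N(Q) = (-25 + Q)/((2*Q)) = (-25 + Q)*(1/(2*Q)) = (-25 + Q)/(2*Q))
1/(9421 + N(77)) = 1/(9421 + (½)*(-25 + 77)/77) = 1/(9421 + (½)*(1/77)*52) = 1/(9421 + 26/77) = 1/(725443/77) = 77/725443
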